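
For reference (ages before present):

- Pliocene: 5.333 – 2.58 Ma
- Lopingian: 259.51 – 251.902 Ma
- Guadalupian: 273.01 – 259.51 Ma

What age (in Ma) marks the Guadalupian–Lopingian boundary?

259.51 Ma

The Guadalupian ends and the Lopingian begins at 259.51 Ma.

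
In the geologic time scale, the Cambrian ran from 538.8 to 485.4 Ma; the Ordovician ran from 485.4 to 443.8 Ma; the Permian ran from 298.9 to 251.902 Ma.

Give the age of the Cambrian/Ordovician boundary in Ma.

485.4 Ma

The Cambrian ends and the Ordovician begins at 485.4 Ma.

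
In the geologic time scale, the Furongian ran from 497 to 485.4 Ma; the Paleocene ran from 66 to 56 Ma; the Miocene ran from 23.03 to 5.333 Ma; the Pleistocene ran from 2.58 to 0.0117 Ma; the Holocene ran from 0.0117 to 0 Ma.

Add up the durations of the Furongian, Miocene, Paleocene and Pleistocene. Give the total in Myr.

41.8653 million years

Each duration: Furongian = 11.6; Miocene = 17.697; Paleocene = 10; Pleistocene = 2.5683.
Sum: 11.6 + 17.697 + 10 + 2.5683 = 41.8653 Myr.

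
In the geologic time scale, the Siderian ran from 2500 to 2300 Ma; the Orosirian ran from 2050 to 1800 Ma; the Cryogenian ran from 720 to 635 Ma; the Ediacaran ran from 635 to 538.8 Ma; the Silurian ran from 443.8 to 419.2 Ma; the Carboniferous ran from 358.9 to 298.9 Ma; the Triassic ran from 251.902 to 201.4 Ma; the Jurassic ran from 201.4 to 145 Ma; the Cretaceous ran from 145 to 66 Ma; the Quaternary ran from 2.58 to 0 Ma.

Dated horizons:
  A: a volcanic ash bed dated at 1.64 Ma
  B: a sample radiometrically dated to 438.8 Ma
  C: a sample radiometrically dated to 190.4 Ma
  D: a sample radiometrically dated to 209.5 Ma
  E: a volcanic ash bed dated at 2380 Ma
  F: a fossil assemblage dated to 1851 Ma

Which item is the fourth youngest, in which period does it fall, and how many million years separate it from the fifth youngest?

Sorted youngest-first by Ma: A (1.64), C (190.4), D (209.5), B (438.8), F (1851), E (2380).
The fourth youngest is B at 438.8 Ma, which lies in 443.8–419.2 Ma: the Silurian.
The fifth youngest is F at 1851 Ma; separation = |438.8 − 1851| = 1412.2 Myr.

B, in the Silurian; 1412.2 million years to F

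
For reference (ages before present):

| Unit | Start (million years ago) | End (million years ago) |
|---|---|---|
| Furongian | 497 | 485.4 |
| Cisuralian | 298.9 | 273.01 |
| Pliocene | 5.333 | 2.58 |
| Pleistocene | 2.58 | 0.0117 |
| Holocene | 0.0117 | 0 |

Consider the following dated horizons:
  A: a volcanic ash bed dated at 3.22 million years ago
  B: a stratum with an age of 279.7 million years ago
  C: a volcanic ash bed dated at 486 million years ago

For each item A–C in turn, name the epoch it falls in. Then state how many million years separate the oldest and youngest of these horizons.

A — Pliocene; B — Cisuralian; C — Furongian; span 482.78 million years

Match each age against the start–end ranges in the excerpt: A = 3.22 Ma → Pliocene (5.333–2.58); B = 279.7 Ma → Cisuralian (298.9–273.01); C = 486 Ma → Furongian (497–485.4).
The largest age is 486 Ma and the smallest is 3.22 Ma; their difference is 482.78 Myr.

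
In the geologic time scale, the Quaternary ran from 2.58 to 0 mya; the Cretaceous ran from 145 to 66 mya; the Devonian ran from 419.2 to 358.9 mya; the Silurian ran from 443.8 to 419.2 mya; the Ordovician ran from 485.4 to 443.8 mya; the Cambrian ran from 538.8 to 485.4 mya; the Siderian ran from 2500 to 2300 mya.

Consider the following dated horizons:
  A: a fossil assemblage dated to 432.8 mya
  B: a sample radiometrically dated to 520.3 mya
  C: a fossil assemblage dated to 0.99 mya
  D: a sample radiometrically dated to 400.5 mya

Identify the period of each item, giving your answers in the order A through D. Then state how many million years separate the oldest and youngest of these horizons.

A — Silurian; B — Cambrian; C — Quaternary; D — Devonian; span 519.31 million years

Match each age against the start–end ranges in the excerpt: A = 432.8 Ma → Silurian (443.8–419.2); B = 520.3 Ma → Cambrian (538.8–485.4); C = 0.99 Ma → Quaternary (2.58–0); D = 400.5 Ma → Devonian (419.2–358.9).
The largest age is 520.3 Ma and the smallest is 0.99 Ma; their difference is 519.31 Myr.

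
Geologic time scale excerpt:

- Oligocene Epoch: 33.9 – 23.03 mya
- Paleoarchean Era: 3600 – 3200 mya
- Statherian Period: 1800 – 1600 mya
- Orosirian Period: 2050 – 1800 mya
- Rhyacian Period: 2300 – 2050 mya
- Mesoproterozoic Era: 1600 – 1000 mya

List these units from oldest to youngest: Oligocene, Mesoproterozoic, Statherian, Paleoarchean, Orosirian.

Paleoarchean, Orosirian, Statherian, Mesoproterozoic, Oligocene

Read off each span (Ma): Oligocene 33.9–23.03; Mesoproterozoic 1600–1000; Statherian 1800–1600; Paleoarchean 3600–3200; Orosirian 2050–1800.
Larger Ma is older, so oldest→youngest is Paleoarchean, Orosirian, Statherian, Mesoproterozoic, Oligocene.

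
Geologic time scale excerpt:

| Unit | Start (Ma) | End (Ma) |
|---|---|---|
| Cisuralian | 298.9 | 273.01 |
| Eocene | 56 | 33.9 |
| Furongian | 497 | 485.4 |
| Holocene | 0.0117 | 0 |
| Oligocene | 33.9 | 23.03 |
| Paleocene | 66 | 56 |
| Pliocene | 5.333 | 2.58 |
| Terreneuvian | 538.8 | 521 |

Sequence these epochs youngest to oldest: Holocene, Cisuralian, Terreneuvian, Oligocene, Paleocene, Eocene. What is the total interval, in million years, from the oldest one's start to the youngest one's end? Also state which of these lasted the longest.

Holocene → Oligocene → Eocene → Paleocene → Cisuralian → Terreneuvian; total span 538.8 Myr; longest is Cisuralian

Start ages (Ma): Terreneuvian 538.8, Cisuralian 298.9, Paleocene 66, Eocene 56, Oligocene 33.9, Holocene 0.0117.
Ordered youngest to oldest: Holocene, Oligocene, Eocene, Paleocene, Cisuralian, Terreneuvian.
Span = 538.8 − 0 = 538.8 Myr.
Durations: Oligocene 10.87, Terreneuvian 17.8, Holocene 0.0117, Eocene 22.1, Cisuralian 25.89, Paleocene 10 → longest is Cisuralian (25.89 Myr).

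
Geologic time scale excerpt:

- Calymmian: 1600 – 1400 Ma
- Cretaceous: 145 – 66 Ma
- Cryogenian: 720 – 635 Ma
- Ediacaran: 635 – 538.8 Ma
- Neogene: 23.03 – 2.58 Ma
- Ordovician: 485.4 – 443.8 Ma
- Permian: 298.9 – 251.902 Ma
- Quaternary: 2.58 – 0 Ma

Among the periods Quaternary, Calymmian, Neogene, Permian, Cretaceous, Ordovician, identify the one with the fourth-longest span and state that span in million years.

Start − end for each: Quaternary 2.58 − 0 = 2.58; Calymmian 1600 − 1400 = 200; Neogene 23.03 − 2.58 = 20.45; Permian 298.9 − 251.902 = 46.998; Cretaceous 145 − 66 = 79; Ordovician 485.4 − 443.8 = 41.6.
Ranking these from longest: Calymmian > Cretaceous > Permian > Ordovician > Neogene > Quaternary.
Position 4 in that ranking is Ordovician, which lasted 41.6 Myr.

Ordovician, 41.6 million years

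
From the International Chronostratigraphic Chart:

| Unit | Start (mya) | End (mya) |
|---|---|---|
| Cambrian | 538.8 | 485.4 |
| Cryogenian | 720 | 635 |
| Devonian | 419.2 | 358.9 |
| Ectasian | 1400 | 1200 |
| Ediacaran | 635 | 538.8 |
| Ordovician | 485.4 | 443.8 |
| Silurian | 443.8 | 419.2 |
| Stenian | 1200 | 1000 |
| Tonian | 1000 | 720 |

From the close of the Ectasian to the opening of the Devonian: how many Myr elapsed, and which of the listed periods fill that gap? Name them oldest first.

780.8 million years; Stenian, Tonian, Cryogenian, Ediacaran, Cambrian, Ordovician, Silurian

The Ectasian closes at 1200 Ma and the Devonian opens at 419.2 Ma, so the interval is 1200 − 419.2 = 780.8 Myr.
A period fits inside if it starts at or after 1200 Ma and ends at or before 419.2 Ma; oldest first that gives Stenian, Tonian, Cryogenian, Ediacaran, Cambrian, Ordovician, Silurian.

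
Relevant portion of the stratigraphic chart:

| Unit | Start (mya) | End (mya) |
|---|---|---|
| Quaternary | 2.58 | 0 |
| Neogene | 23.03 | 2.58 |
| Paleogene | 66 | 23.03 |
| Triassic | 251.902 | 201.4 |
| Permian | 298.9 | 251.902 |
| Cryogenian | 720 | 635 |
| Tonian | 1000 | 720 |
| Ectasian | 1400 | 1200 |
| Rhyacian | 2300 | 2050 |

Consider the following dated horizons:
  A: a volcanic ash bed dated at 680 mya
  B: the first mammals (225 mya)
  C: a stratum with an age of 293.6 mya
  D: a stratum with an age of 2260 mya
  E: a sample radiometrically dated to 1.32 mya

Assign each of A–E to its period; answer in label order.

A — Cryogenian; B — Triassic; C — Permian; D — Rhyacian; E — Quaternary

A: 680 Ma lies in 720–635 Ma, so Cryogenian.
B: 225 Ma lies in 251.902–201.4 Ma, so Triassic.
C: 293.6 Ma lies in 298.9–251.902 Ma, so Permian.
D: 2260 Ma lies in 2300–2050 Ma, so Rhyacian.
E: 1.32 Ma lies in 2.58–0 Ma, so Quaternary.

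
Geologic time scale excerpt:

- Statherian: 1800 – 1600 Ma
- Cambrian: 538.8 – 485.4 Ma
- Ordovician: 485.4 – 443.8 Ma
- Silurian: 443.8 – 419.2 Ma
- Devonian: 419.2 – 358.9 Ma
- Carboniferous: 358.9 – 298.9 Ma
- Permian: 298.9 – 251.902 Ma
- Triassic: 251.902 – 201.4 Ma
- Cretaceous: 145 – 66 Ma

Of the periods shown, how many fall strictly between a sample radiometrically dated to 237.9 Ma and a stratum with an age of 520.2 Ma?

5

The older date is 520.2 Ma and the younger is 237.9 Ma.
Periods with start < 520.2 and end > 237.9 Ma: Ordovician (485.4–443.8), Silurian (443.8–419.2), Devonian (419.2–358.9), Carboniferous (358.9–298.9), Permian (298.9–251.902).
That is 5 complete periods.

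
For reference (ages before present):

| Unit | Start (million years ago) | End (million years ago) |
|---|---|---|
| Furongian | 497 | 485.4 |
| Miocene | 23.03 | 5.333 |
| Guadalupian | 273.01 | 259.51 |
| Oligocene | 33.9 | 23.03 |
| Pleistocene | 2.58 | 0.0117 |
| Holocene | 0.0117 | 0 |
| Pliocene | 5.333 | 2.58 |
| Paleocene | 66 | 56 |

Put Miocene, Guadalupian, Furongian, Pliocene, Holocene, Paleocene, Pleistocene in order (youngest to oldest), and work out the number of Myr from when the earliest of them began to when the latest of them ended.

Holocene, Pleistocene, Pliocene, Miocene, Paleocene, Guadalupian, Furongian; total span 497 Myr

From the excerpt: Miocene 23.03–5.333; Guadalupian 273.01–259.51; Furongian 497–485.4; Pliocene 5.333–2.58; Holocene 0.0117–0; Paleocene 66–56; Pleistocene 2.58–0.0117 (Ma).
Larger Ma is earlier, so the oldest is Furongian and the youngest is Holocene; youngest to oldest: Holocene, Pleistocene, Pliocene, Miocene, Paleocene, Guadalupian, Furongian.
Oldest start 497 minus youngest end 0 gives 497 Myr overall.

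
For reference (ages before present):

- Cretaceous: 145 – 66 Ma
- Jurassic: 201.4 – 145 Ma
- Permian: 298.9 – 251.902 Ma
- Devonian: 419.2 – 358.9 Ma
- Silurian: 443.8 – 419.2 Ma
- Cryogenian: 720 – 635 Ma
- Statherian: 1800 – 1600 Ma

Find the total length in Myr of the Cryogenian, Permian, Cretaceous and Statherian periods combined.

410.998 million years

Duration is start − end for each: (720 − 635) + (298.9 − 251.902) + (145 − 66) + (1800 − 1600).
That is 85 + 46.998 + 79 + 200, which totals 410.998 million years.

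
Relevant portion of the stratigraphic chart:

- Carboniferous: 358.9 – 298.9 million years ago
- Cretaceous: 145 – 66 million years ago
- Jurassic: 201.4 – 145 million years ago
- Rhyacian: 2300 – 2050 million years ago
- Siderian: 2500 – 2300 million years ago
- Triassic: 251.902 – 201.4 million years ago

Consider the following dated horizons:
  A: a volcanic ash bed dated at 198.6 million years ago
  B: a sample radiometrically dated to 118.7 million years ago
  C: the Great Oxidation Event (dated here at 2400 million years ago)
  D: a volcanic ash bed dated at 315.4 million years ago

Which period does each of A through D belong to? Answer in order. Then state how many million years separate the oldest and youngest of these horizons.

A: 198.6 Ma lies in 201.4–145 Ma, so Jurassic.
B: 118.7 Ma lies in 145–66 Ma, so Cretaceous.
C: 2400 Ma lies in 2500–2300 Ma, so Siderian.
D: 315.4 Ma lies in 358.9–298.9 Ma, so Carboniferous.
Oldest = 2400 Ma, youngest = 118.7 Ma → span 2281.3 Myr.

A — Jurassic; B — Cretaceous; C — Siderian; D — Carboniferous; span 2281.3 million years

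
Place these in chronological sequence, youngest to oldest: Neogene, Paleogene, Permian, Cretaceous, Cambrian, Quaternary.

Group by era (each group listed oldest first) — Paleozoic: Cambrian, Permian; Mesozoic: Cretaceous; Cenozoic: Paleogene, Neogene, Quaternary. The eras run Paleozoic → Mesozoic → Cenozoic. Concatenating the groups in that era order and then reversing gives youngest to oldest.

Quaternary, Neogene, Paleogene, Cretaceous, Permian, Cambrian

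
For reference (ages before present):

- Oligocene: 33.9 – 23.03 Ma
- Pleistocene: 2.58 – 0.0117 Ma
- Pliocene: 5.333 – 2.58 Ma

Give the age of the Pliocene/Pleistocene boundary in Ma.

2.58 Ma

The Pliocene ends and the Pleistocene begins at 2.58 Ma.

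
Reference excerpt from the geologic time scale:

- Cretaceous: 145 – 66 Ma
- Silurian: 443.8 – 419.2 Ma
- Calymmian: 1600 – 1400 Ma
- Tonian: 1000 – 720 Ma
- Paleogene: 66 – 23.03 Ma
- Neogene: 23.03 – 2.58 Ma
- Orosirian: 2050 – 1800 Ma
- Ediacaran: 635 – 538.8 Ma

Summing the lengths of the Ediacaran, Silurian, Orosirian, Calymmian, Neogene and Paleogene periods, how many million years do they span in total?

Duration is start − end for each: (635 − 538.8) + (443.8 − 419.2) + (2050 − 1800) + (1600 − 1400) + (23.03 − 2.58) + (66 − 23.03).
That is 96.2 + 24.6 + 250 + 200 + 20.45 + 42.97, which totals 634.22 million years.

634.22 million years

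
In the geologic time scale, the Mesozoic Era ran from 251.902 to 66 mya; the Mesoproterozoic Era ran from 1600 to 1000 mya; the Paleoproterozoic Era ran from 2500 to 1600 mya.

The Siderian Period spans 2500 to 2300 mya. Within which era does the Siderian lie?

The Siderian (2500–2300 Ma) lies entirely within 2500–1600 Ma, the Paleoproterozoic Era.

Paleoproterozoic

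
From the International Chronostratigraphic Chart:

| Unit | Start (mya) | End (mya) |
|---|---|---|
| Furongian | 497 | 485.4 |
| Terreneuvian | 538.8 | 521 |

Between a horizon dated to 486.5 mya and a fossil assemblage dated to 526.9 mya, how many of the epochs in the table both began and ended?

0

Checking each listed span, none has both start < 526.9 Ma and end > 486.5 Ma — every epoch straddles one of the two dates or lies outside them — so the count is 0.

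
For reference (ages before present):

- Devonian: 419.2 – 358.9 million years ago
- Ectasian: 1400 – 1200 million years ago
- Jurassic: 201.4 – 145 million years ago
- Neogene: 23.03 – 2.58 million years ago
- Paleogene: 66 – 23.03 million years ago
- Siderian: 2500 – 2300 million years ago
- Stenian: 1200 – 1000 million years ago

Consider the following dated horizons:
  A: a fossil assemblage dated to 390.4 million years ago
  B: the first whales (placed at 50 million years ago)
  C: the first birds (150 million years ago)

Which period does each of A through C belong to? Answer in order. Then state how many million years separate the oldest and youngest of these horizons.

Match each age against the start–end ranges in the excerpt: A = 390.4 Ma → Devonian (419.2–358.9); B = 50 Ma → Paleogene (66–23.03); C = 150 Ma → Jurassic (201.4–145).
The largest age is 390.4 Ma and the smallest is 50 Ma; their difference is 340.4 Myr.

A — Devonian; B — Paleogene; C — Jurassic; span 340.4 million years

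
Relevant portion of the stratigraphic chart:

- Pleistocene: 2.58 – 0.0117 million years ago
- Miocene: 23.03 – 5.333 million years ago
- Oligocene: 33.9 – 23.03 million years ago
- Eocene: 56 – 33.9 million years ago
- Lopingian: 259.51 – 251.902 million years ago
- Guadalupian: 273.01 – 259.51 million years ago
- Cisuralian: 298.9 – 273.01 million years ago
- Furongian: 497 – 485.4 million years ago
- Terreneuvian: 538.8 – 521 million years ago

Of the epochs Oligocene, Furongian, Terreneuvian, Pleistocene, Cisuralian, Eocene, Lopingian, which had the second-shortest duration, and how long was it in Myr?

Lopingian, 7.608 million years

Start − end for each: Oligocene 33.9 − 23.03 = 10.87; Furongian 497 − 485.4 = 11.6; Terreneuvian 538.8 − 521 = 17.8; Pleistocene 2.58 − 0.0117 = 2.5683; Cisuralian 298.9 − 273.01 = 25.89; Eocene 56 − 33.9 = 22.1; Lopingian 259.51 − 251.902 = 7.608.
Ranking these from shortest: Pleistocene < Lopingian < Oligocene < Furongian < Terreneuvian < Eocene < Cisuralian.
Position 2 in that ranking is Lopingian, which lasted 7.608 Myr.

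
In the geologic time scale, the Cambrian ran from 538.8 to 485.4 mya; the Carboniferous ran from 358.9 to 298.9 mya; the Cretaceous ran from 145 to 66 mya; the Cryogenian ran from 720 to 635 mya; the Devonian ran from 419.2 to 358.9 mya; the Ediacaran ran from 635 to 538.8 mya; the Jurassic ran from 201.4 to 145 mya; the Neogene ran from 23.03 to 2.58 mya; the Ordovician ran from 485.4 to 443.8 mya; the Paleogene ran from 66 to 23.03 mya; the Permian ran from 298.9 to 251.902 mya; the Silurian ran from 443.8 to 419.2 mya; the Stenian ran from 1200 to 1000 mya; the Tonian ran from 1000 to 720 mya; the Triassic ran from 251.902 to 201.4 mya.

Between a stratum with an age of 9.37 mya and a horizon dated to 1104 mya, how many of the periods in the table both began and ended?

13

1104 Ma sits inside the Stenian (1200–1000) and 9.37 Ma inside the Neogene (23.03–2.58); neither of those is wholly between the two dates.
The listed periods lying completely between them are Tonian, Cryogenian, Ediacaran, Cambrian, Ordovician, Silurian, Devonian, Carboniferous, Permian, Triassic, Jurassic, Cretaceous, Paleogene — 13 in all.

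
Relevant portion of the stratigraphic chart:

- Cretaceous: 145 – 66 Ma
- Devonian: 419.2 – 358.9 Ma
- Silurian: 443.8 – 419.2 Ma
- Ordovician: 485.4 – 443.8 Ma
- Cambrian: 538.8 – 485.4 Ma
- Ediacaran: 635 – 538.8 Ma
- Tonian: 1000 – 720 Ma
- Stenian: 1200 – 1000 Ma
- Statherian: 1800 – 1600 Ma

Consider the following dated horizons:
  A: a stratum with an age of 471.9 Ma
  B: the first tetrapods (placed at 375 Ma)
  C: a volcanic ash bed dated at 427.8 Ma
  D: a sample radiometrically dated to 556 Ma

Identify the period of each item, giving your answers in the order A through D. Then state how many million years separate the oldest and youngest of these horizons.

A: 471.9 Ma lies in 485.4–443.8 Ma, so Ordovician.
B: 375 Ma lies in 419.2–358.9 Ma, so Devonian.
C: 427.8 Ma lies in 443.8–419.2 Ma, so Silurian.
D: 556 Ma lies in 635–538.8 Ma, so Ediacaran.
Oldest = 556 Ma, youngest = 375 Ma → span 181 Myr.

A — Ordovician; B — Devonian; C — Silurian; D — Ediacaran; span 181 million years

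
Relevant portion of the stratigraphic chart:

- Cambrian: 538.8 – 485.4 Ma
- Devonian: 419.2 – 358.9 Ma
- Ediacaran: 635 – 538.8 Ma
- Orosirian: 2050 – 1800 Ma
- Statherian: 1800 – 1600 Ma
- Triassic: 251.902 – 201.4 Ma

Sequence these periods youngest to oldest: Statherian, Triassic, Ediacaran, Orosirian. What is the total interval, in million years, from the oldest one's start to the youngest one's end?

Triassic → Ediacaran → Statherian → Orosirian; total span 1848.6 Myr

From the excerpt: Statherian 1800–1600; Triassic 251.902–201.4; Ediacaran 635–538.8; Orosirian 2050–1800 (Ma).
Larger Ma is earlier, so the oldest is Orosirian and the youngest is Triassic; youngest to oldest: Triassic, Ediacaran, Statherian, Orosirian.
Oldest start 2050 minus youngest end 201.4 gives 1848.6 Myr overall.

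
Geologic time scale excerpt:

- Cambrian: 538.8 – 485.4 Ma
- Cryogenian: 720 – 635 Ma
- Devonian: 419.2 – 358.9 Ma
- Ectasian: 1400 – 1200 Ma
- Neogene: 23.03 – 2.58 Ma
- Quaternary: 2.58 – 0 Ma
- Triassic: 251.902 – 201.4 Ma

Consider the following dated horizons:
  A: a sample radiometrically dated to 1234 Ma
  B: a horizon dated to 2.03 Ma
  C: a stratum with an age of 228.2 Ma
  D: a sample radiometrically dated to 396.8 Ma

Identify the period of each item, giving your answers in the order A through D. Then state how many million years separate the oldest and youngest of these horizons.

A — Ectasian; B — Quaternary; C — Triassic; D — Devonian; span 1231.97 million years

A: 1234 Ma lies in 1400–1200 Ma, so Ectasian.
B: 2.03 Ma lies in 2.58–0 Ma, so Quaternary.
C: 228.2 Ma lies in 251.902–201.4 Ma, so Triassic.
D: 396.8 Ma lies in 419.2–358.9 Ma, so Devonian.
Oldest = 1234 Ma, youngest = 2.03 Ma → span 1231.97 Myr.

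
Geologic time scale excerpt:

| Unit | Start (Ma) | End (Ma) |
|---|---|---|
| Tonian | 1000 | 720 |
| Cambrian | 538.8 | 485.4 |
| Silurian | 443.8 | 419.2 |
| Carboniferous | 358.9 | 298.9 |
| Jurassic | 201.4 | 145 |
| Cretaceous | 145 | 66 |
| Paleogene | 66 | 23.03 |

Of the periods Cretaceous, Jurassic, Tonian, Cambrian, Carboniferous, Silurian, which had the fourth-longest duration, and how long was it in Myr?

Start − end for each: Cretaceous 145 − 66 = 79; Jurassic 201.4 − 145 = 56.4; Tonian 1000 − 720 = 280; Cambrian 538.8 − 485.4 = 53.4; Carboniferous 358.9 − 298.9 = 60; Silurian 443.8 − 419.2 = 24.6.
Ranking these from longest: Tonian > Cretaceous > Carboniferous > Jurassic > Cambrian > Silurian.
Position 4 in that ranking is Jurassic, which lasted 56.4 Myr.

Jurassic, 56.4 million years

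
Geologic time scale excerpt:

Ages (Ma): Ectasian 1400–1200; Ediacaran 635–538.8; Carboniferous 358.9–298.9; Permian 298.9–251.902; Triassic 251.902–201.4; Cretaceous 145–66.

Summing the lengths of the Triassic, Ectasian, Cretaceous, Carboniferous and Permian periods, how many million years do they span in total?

436.5 million years

Each duration: Triassic = 50.502; Ectasian = 200; Cretaceous = 79; Carboniferous = 60; Permian = 46.998.
Sum: 50.502 + 200 + 79 + 60 + 46.998 = 436.5 Myr.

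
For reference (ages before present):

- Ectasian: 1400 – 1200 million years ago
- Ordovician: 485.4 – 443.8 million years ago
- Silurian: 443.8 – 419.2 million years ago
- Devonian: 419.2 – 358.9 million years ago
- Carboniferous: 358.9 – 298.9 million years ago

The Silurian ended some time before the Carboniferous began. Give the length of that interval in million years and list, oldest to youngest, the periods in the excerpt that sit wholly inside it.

End of Silurian = 419.2 Ma; start of Carboniferous = 358.9 Ma.
Gap = 419.2 − 358.9 = 60.3 Myr.
Periods wholly inside 419.2–358.9 Ma: Devonian (419.2–358.9).

60.3 million years; Devonian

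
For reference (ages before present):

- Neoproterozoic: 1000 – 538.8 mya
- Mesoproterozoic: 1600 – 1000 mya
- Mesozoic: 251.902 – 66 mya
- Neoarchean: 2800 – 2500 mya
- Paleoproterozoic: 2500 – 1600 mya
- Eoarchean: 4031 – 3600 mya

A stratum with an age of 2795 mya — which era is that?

2795 Ma lies between 2800 and 2500 Ma, so it falls in the Neoarchean.

Neoarchean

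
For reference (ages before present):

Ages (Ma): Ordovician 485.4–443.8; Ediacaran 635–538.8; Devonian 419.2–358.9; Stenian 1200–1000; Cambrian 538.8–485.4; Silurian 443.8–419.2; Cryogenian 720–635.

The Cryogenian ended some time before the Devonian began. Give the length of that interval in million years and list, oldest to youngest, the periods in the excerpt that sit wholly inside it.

End of Cryogenian = 635 Ma; start of Devonian = 419.2 Ma.
Gap = 635 − 419.2 = 215.8 Myr.
Periods wholly inside 635–419.2 Ma: Ediacaran (635–538.8), Cambrian (538.8–485.4), Ordovician (485.4–443.8), Silurian (443.8–419.2).

215.8 million years; Ediacaran, Cambrian, Ordovician, Silurian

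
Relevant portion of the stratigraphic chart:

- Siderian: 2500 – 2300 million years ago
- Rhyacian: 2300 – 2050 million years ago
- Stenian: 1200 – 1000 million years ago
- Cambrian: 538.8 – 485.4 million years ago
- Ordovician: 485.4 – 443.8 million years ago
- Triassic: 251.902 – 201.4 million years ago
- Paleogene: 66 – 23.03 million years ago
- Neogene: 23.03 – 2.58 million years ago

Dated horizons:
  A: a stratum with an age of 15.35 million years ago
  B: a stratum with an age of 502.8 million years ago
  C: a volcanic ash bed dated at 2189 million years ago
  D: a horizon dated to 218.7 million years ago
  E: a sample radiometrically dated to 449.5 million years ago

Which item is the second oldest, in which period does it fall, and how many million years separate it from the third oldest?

Sorted oldest-first by Ma: C (2189), B (502.8), E (449.5), D (218.7), A (15.35).
The second oldest is B at 502.8 Ma, which lies in 538.8–485.4 Ma: the Cambrian.
The third oldest is E at 449.5 Ma; separation = |502.8 − 449.5| = 53.3 Myr.

B, in the Cambrian; 53.3 million years to E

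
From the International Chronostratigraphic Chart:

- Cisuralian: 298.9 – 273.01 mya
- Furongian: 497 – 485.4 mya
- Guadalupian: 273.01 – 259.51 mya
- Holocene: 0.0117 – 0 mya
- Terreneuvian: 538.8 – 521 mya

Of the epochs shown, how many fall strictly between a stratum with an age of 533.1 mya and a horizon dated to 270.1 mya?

2

533.1 Ma sits inside the Terreneuvian (538.8–521) and 270.1 Ma inside the Guadalupian (273.01–259.51); neither of those is wholly between the two dates.
The listed epochs lying completely between them are Furongian, Cisuralian — 2 in all.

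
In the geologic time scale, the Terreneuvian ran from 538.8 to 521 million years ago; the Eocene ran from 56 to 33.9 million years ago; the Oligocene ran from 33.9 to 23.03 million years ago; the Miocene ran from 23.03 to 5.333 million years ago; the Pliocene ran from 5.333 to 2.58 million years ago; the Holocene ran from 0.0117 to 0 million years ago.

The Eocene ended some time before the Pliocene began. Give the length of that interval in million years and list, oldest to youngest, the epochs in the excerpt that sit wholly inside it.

28.567 million years; Oligocene, Miocene

End of Eocene = 33.9 Ma; start of Pliocene = 5.333 Ma.
Gap = 33.9 − 5.333 = 28.567 Myr.
Epochs wholly inside 33.9–5.333 Ma: Oligocene (33.9–23.03), Miocene (23.03–5.333).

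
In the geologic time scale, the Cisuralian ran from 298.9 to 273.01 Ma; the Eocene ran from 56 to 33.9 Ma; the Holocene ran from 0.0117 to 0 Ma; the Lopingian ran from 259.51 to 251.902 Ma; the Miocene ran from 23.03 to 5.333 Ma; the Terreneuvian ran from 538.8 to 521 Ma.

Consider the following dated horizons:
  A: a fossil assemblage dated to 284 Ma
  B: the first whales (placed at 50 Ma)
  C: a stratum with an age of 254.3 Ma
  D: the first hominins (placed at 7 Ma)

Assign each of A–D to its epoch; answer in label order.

A: 284 Ma lies in 298.9–273.01 Ma, so Cisuralian.
B: 50 Ma lies in 56–33.9 Ma, so Eocene.
C: 254.3 Ma lies in 259.51–251.902 Ma, so Lopingian.
D: 7 Ma lies in 23.03–5.333 Ma, so Miocene.

A — Cisuralian; B — Eocene; C — Lopingian; D — Miocene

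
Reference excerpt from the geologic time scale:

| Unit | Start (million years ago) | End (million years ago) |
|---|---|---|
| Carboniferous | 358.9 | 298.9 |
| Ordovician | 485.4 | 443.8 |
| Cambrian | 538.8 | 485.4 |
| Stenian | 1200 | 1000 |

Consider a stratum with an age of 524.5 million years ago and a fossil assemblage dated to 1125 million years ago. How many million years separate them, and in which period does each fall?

600.5 million years apart; the first in the Cambrian, the second in the Stenian

Elapsed time: 1125 − 524.5 = 600.5 Myr.
524.5 Ma lies within 538.8–485.4 Ma: Cambrian.
1125 Ma lies within 1200–1000 Ma: Stenian.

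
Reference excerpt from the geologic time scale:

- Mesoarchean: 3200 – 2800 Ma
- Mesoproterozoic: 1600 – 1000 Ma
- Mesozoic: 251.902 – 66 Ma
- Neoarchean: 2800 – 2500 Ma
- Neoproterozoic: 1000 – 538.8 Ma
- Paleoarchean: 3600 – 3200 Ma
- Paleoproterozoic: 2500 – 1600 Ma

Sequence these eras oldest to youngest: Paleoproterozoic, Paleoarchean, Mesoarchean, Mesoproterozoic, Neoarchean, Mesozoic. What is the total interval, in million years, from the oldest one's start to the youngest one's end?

Paleoarchean, Mesoarchean, Neoarchean, Paleoproterozoic, Mesoproterozoic, Mesozoic; total span 3534 Myr

From the excerpt: Paleoproterozoic 2500–1600; Paleoarchean 3600–3200; Mesoarchean 3200–2800; Mesoproterozoic 1600–1000; Neoarchean 2800–2500; Mesozoic 251.902–66 (Ma).
Larger Ma is earlier, so the oldest is Paleoarchean and the youngest is Mesozoic; oldest to youngest: Paleoarchean, Mesoarchean, Neoarchean, Paleoproterozoic, Mesoproterozoic, Mesozoic.
Oldest start 3600 minus youngest end 66 gives 3534 Myr overall.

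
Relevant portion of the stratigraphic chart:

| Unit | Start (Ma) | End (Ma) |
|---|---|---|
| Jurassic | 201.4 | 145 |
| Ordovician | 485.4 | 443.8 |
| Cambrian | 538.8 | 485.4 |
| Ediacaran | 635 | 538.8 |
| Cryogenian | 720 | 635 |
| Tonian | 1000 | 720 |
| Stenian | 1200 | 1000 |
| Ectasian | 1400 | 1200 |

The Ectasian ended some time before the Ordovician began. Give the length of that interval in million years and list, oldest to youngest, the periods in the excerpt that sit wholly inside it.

714.6 million years; Stenian, Tonian, Cryogenian, Ediacaran, Cambrian

The Ectasian closes at 1200 Ma and the Ordovician opens at 485.4 Ma, so the interval is 1200 − 485.4 = 714.6 Myr.
A period fits inside if it starts at or after 1200 Ma and ends at or before 485.4 Ma; oldest first that gives Stenian, Tonian, Cryogenian, Ediacaran, Cambrian.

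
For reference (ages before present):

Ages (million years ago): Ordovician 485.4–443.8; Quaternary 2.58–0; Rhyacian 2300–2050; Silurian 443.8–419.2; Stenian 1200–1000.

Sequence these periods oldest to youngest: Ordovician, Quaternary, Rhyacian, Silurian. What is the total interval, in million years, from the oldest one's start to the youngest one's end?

Start ages (Ma): Rhyacian 2300, Ordovician 485.4, Silurian 443.8, Quaternary 2.58.
Ordered oldest to youngest: Rhyacian, Ordovician, Silurian, Quaternary.
Span = 2300 − 0 = 2300 Myr.

Rhyacian, Ordovician, Silurian, Quaternary; total span 2300 Myr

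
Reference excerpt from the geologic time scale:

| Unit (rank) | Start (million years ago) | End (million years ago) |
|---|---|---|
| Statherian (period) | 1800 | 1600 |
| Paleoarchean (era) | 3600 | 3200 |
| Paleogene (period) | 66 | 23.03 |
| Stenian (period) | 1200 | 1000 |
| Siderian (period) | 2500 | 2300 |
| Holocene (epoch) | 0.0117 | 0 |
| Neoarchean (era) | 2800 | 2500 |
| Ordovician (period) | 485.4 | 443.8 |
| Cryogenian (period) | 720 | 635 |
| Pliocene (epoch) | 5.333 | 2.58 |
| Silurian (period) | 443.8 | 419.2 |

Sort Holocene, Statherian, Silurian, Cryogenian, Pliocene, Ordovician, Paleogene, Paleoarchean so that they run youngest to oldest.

Holocene → Pliocene → Paleogene → Silurian → Ordovician → Cryogenian → Statherian → Paleoarchean

Sorting by start age (ascending Ma, since larger Ma = older): Holocene start 0.0117, Pliocene start 5.333, Paleogene start 66, Silurian start 443.8, Ordovician start 485.4, Cryogenian start 720, Statherian start 1800, Paleoarchean start 3600.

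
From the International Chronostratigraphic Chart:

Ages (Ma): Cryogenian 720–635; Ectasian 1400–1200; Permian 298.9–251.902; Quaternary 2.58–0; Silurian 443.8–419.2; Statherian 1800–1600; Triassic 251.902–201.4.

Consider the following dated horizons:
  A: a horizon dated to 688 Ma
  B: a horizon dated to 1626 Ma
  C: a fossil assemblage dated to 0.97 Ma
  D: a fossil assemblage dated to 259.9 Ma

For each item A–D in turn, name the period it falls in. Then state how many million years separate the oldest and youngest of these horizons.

Match each age against the start–end ranges in the excerpt: A = 688 Ma → Cryogenian (720–635); B = 1626 Ma → Statherian (1800–1600); C = 0.97 Ma → Quaternary (2.58–0); D = 259.9 Ma → Permian (298.9–251.902).
The largest age is 1626 Ma and the smallest is 0.97 Ma; their difference is 1625.03 Myr.

A — Cryogenian; B — Statherian; C — Quaternary; D — Permian; span 1625.03 million years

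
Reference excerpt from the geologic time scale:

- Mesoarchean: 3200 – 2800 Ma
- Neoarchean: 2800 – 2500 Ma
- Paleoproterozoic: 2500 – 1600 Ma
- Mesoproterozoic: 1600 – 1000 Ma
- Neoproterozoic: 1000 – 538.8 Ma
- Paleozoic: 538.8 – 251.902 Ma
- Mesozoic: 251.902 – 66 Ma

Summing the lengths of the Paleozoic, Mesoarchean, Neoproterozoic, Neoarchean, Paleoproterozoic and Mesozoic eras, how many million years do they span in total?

Each duration: Paleozoic = 286.898; Mesoarchean = 400; Neoproterozoic = 461.2; Neoarchean = 300; Paleoproterozoic = 900; Mesozoic = 185.902.
Sum: 286.898 + 400 + 461.2 + 300 + 900 + 185.902 = 2534 Myr.

2534 million years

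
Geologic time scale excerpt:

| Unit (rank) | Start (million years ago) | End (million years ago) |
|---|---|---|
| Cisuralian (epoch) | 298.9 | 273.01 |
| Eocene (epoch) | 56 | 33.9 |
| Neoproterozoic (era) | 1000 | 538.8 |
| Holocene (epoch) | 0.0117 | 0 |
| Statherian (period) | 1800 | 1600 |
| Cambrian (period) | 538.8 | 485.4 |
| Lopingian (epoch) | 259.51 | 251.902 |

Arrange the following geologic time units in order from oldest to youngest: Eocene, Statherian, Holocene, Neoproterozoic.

Statherian, Neoproterozoic, Eocene, Holocene

Read off each span (Ma): Eocene 56–33.9; Statherian 1800–1600; Holocene 0.0117–0; Neoproterozoic 1000–538.8.
Larger Ma is older, so oldest→youngest is Statherian, Neoproterozoic, Eocene, Holocene.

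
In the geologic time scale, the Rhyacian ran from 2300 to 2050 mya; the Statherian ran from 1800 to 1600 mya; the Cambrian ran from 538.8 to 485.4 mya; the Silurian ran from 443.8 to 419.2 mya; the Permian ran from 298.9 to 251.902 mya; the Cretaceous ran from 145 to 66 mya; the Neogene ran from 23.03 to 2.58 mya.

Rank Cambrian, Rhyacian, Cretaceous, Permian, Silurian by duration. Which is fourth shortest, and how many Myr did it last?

Cretaceous, 79 million years

Start − end for each: Cambrian 538.8 − 485.4 = 53.4; Rhyacian 2300 − 2050 = 250; Cretaceous 145 − 66 = 79; Permian 298.9 − 251.902 = 46.998; Silurian 443.8 − 419.2 = 24.6.
Ranking these from shortest: Silurian < Permian < Cambrian < Cretaceous < Rhyacian.
Position 4 in that ranking is Cretaceous, which lasted 79 Myr.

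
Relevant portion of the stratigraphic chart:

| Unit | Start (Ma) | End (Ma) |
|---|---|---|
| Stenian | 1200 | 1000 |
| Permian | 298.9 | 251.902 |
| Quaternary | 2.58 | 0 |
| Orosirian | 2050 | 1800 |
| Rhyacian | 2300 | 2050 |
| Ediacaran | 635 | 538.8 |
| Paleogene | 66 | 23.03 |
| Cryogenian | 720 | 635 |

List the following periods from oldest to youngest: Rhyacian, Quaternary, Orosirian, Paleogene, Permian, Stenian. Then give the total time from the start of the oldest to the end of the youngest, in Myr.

Rhyacian, Orosirian, Stenian, Permian, Paleogene, Quaternary; total span 2300 Myr

From the excerpt: Rhyacian 2300–2050; Quaternary 2.58–0; Orosirian 2050–1800; Paleogene 66–23.03; Permian 298.9–251.902; Stenian 1200–1000 (Ma).
Larger Ma is earlier, so the oldest is Rhyacian and the youngest is Quaternary; oldest to youngest: Rhyacian, Orosirian, Stenian, Permian, Paleogene, Quaternary.
Oldest start 2300 minus youngest end 0 gives 2300 Myr overall.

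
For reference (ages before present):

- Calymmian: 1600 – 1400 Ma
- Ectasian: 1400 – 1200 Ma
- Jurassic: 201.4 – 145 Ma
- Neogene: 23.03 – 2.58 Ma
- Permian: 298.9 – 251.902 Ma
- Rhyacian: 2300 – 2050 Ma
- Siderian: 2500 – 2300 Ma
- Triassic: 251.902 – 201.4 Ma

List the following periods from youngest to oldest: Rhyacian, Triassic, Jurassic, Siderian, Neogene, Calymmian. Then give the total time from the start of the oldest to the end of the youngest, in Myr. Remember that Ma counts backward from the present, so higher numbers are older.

Neogene, Jurassic, Triassic, Calymmian, Rhyacian, Siderian; total span 2497.42 Myr

From the excerpt: Rhyacian 2300–2050; Triassic 251.902–201.4; Jurassic 201.4–145; Siderian 2500–2300; Neogene 23.03–2.58; Calymmian 1600–1400 (Ma).
Larger Ma is earlier, so the oldest is Siderian and the youngest is Neogene; youngest to oldest: Neogene, Jurassic, Triassic, Calymmian, Rhyacian, Siderian.
Oldest start 2500 minus youngest end 2.58 gives 2497.42 Myr overall.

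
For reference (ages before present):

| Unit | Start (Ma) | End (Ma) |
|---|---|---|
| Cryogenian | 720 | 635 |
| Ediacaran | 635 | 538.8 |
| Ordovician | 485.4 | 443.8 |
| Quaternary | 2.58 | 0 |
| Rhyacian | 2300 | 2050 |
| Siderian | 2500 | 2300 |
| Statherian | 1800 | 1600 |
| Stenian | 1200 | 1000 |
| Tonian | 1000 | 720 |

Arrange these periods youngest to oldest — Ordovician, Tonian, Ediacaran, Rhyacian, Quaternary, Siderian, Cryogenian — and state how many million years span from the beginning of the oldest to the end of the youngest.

Quaternary, Ordovician, Ediacaran, Cryogenian, Tonian, Rhyacian, Siderian; total span 2500 Myr

From the excerpt: Ordovician 485.4–443.8; Tonian 1000–720; Ediacaran 635–538.8; Rhyacian 2300–2050; Quaternary 2.58–0; Siderian 2500–2300; Cryogenian 720–635 (Ma).
Larger Ma is earlier, so the oldest is Siderian and the youngest is Quaternary; youngest to oldest: Quaternary, Ordovician, Ediacaran, Cryogenian, Tonian, Rhyacian, Siderian.
Oldest start 2500 minus youngest end 0 gives 2500 Myr overall.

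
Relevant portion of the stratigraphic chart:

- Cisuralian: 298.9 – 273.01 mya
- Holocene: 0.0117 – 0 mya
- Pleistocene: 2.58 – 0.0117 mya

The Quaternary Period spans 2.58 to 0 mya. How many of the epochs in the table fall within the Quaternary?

Epochs inside 2.58–0 Ma: Pleistocene, Holocene — 2 in total.

2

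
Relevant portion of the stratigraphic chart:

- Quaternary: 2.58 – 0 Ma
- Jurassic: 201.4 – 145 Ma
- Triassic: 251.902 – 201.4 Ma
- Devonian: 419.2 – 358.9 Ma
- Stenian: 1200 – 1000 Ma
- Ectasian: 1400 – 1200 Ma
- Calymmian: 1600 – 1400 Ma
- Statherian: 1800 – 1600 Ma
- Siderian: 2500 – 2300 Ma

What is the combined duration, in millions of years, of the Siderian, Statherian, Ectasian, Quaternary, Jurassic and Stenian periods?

858.98 million years

Duration is start − end for each: (2500 − 2300) + (1800 − 1600) + (1400 − 1200) + (2.58 − 0) + (201.4 − 145) + (1200 − 1000).
That is 200 + 200 + 200 + 2.58 + 56.4 + 200, which totals 858.98 million years.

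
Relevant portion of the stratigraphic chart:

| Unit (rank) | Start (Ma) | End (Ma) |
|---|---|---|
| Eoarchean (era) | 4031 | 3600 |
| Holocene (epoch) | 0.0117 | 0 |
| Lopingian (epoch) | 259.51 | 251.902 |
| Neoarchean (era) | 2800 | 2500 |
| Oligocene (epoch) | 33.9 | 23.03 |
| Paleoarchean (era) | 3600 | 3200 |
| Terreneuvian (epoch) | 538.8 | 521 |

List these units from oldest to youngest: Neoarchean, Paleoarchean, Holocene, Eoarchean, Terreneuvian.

Sorting by start age (descending Ma, since larger Ma = older): Eoarchean began 4031, Paleoarchean began 3600, Neoarchean began 2800, Terreneuvian began 538.8, Holocene began 0.0117.

Eoarchean, Paleoarchean, Neoarchean, Terreneuvian, Holocene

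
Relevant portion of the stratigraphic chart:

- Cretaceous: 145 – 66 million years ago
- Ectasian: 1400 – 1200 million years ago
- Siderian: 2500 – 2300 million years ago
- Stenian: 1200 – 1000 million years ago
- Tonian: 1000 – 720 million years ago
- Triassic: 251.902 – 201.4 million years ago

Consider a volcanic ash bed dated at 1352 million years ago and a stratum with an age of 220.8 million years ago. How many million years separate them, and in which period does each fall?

1131.2 million years apart; the first in the Ectasian, the second in the Triassic

Elapsed time: 1352 − 220.8 = 1131.2 Myr.
1352 Ma lies within 1400–1200 Ma: Ectasian.
220.8 Ma lies within 251.902–201.4 Ma: Triassic.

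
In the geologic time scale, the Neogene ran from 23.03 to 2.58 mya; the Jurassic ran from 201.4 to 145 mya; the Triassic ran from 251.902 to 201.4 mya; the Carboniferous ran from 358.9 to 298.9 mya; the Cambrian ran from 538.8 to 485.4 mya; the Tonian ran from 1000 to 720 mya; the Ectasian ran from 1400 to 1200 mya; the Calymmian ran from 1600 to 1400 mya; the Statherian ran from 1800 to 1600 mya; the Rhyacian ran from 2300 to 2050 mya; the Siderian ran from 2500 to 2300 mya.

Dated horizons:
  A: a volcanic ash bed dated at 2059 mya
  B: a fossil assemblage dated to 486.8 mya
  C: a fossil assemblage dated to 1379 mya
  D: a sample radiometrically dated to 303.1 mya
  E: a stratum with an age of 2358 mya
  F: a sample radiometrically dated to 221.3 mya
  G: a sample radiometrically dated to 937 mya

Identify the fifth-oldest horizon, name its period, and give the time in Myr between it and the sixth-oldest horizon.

B, in the Cambrian; 183.7 million years to D

Larger Ma means older, so oldest first: E 2358 > A 2059 > C 1379 > G 937 > B 486.8 > D 303.1 > F 221.3.
Counting 5 along gives B (486.8 Ma); the excerpt puts that inside the Cambrian, 538.8–485.4 Ma.
Next in line is D (303.1 Ma), and 486.8 − 303.1 = 183.7 Myr.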